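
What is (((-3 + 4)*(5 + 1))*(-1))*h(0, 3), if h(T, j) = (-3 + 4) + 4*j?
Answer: -78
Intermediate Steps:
h(T, j) = 1 + 4*j
(((-3 + 4)*(5 + 1))*(-1))*h(0, 3) = (((-3 + 4)*(5 + 1))*(-1))*(1 + 4*3) = ((1*6)*(-1))*(1 + 12) = (6*(-1))*13 = -6*13 = -78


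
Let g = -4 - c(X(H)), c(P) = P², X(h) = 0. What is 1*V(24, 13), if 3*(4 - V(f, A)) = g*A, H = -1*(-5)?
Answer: 64/3 ≈ 21.333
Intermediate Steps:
H = 5
g = -4 (g = -4 - 1*0² = -4 - 1*0 = -4 + 0 = -4)
V(f, A) = 4 + 4*A/3 (V(f, A) = 4 - (-4)*A/3 = 4 + 4*A/3)
1*V(24, 13) = 1*(4 + (4/3)*13) = 1*(4 + 52/3) = 1*(64/3) = 64/3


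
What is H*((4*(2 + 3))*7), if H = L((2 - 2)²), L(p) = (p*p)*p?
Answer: 0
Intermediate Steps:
L(p) = p³ (L(p) = p²*p = p³)
H = 0 (H = ((2 - 2)²)³ = (0²)³ = 0³ = 0)
H*((4*(2 + 3))*7) = 0*((4*(2 + 3))*7) = 0*((4*5)*7) = 0*(20*7) = 0*140 = 0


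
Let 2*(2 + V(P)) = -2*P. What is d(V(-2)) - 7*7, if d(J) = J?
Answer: -49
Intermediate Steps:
V(P) = -2 - P (V(P) = -2 + (-2*P)/2 = -2 - P)
d(V(-2)) - 7*7 = (-2 - 1*(-2)) - 7*7 = (-2 + 2) - 49 = 0 - 49 = -49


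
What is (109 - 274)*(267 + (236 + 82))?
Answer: -96525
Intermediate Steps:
(109 - 274)*(267 + (236 + 82)) = -165*(267 + 318) = -165*585 = -96525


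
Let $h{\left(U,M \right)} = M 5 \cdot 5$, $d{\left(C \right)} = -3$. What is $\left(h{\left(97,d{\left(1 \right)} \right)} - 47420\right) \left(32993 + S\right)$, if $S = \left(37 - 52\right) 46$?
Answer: $-1534230985$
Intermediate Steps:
$h{\left(U,M \right)} = 25 M$ ($h{\left(U,M \right)} = 5 M 5 = 25 M$)
$S = -690$ ($S = \left(-15\right) 46 = -690$)
$\left(h{\left(97,d{\left(1 \right)} \right)} - 47420\right) \left(32993 + S\right) = \left(25 \left(-3\right) - 47420\right) \left(32993 - 690\right) = \left(-75 - 47420\right) 32303 = \left(-47495\right) 32303 = -1534230985$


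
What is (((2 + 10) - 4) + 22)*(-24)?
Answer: -720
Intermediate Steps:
(((2 + 10) - 4) + 22)*(-24) = ((12 - 4) + 22)*(-24) = (8 + 22)*(-24) = 30*(-24) = -720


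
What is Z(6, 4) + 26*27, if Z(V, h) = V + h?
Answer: 712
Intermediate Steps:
Z(6, 4) + 26*27 = (6 + 4) + 26*27 = 10 + 702 = 712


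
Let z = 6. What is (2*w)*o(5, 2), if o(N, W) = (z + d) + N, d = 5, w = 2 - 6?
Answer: -128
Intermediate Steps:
w = -4
o(N, W) = 11 + N (o(N, W) = (6 + 5) + N = 11 + N)
(2*w)*o(5, 2) = (2*(-4))*(11 + 5) = -8*16 = -128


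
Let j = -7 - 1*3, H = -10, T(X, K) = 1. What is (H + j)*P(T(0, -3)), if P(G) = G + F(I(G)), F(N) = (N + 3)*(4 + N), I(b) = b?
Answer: -420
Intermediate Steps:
F(N) = (3 + N)*(4 + N)
j = -10 (j = -7 - 3 = -10)
P(G) = 12 + G² + 8*G (P(G) = G + (12 + G² + 7*G) = 12 + G² + 8*G)
(H + j)*P(T(0, -3)) = (-10 - 10)*(12 + 1² + 8*1) = -20*(12 + 1 + 8) = -20*21 = -420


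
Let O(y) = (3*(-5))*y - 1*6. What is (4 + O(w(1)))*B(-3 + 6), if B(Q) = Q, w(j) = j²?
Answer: -51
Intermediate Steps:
O(y) = -6 - 15*y (O(y) = -15*y - 6 = -6 - 15*y)
(4 + O(w(1)))*B(-3 + 6) = (4 + (-6 - 15*1²))*(-3 + 6) = (4 + (-6 - 15*1))*3 = (4 + (-6 - 15))*3 = (4 - 21)*3 = -17*3 = -51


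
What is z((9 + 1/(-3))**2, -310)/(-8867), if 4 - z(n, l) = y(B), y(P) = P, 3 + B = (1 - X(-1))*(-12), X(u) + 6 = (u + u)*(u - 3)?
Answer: 5/8867 ≈ 0.00056389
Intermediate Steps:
X(u) = -6 + 2*u*(-3 + u) (X(u) = -6 + (u + u)*(u - 3) = -6 + (2*u)*(-3 + u) = -6 + 2*u*(-3 + u))
B = 9 (B = -3 + (1 - (-6 - 6*(-1) + 2*(-1)**2))*(-12) = -3 + (1 - (-6 + 6 + 2*1))*(-12) = -3 + (1 - (-6 + 6 + 2))*(-12) = -3 + (1 - 1*2)*(-12) = -3 + (1 - 2)*(-12) = -3 - 1*(-12) = -3 + 12 = 9)
z(n, l) = -5 (z(n, l) = 4 - 1*9 = 4 - 9 = -5)
z((9 + 1/(-3))**2, -310)/(-8867) = -5/(-8867) = -5*(-1/8867) = 5/8867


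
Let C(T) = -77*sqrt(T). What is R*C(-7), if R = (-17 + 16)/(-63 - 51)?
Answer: -77*I*sqrt(7)/114 ≈ -1.787*I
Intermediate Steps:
R = 1/114 (R = -1/(-114) = -1*(-1/114) = 1/114 ≈ 0.0087719)
R*C(-7) = (-77*I*sqrt(7))/114 = -77*I*sqrt(7)/114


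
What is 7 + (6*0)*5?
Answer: 7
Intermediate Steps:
7 + (6*0)*5 = 7 + 0*5 = 7 + 0 = 7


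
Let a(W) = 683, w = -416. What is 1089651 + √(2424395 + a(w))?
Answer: 1089651 + √2425078 ≈ 1.0912e+6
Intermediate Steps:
1089651 + √(2424395 + a(w)) = 1089651 + √(2424395 + 683) = 1089651 + √2425078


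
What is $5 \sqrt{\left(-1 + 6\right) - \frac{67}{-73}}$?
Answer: $\frac{60 \sqrt{219}}{73} \approx 12.163$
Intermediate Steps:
$5 \sqrt{\left(-1 + 6\right) - \frac{67}{-73}} = 5 \sqrt{5 - - \frac{67}{73}} = 5 \sqrt{5 + \frac{67}{73}} = 5 \sqrt{\frac{432}{73}} = 5 \frac{12 \sqrt{219}}{73} = \frac{60 \sqrt{219}}{73}$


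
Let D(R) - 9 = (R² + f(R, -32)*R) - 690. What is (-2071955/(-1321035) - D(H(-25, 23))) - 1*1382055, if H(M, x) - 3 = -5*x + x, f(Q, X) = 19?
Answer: -366614275637/264207 ≈ -1.3876e+6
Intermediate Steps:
H(M, x) = 3 - 4*x (H(M, x) = 3 + (-5*x + x) = 3 - 4*x)
D(R) = -681 + R² + 19*R (D(R) = 9 + ((R² + 19*R) - 690) = 9 + (-690 + R² + 19*R) = -681 + R² + 19*R)
(-2071955/(-1321035) - D(H(-25, 23))) - 1*1382055 = (-2071955/(-1321035) - (-681 + (3 - 4*23)² + 19*(3 - 4*23))) - 1*1382055 = (-2071955*(-1/1321035) - (-681 + (3 - 92)² + 19*(3 - 92))) - 1382055 = (414391/264207 - (-681 + (-89)² + 19*(-89))) - 1382055 = (414391/264207 - (-681 + 7921 - 1691)) - 1382055 = (414391/264207 - 1*5549) - 1382055 = (414391/264207 - 5549) - 1382055 = -1465670252/264207 - 1382055 = -366614275637/264207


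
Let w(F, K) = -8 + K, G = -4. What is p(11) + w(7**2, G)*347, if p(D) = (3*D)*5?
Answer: -3999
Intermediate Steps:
p(D) = 15*D
p(11) + w(7**2, G)*347 = 15*11 + (-8 - 4)*347 = 165 - 12*347 = 165 - 4164 = -3999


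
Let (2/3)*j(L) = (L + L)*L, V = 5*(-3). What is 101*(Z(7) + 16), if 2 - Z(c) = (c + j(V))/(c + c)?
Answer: -21715/7 ≈ -3102.1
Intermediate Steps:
V = -15
j(L) = 3*L² (j(L) = 3*((L + L)*L)/2 = 3*((2*L)*L)/2 = 3*(2*L²)/2 = 3*L²)
Z(c) = 2 - (675 + c)/(2*c) (Z(c) = 2 - (c + 3*(-15)²)/(c + c) = 2 - (c + 3*225)/(2*c) = 2 - (c + 675)*1/(2*c) = 2 - (675 + c)*1/(2*c) = 2 - (675 + c)/(2*c))
101*(Z(7) + 16) = 101*((3/2)*(-225 + 7)/7 + 16) = 101*((3/2)*(⅐)*(-218) + 16) = 101*(-327/7 + 16) = 101*(-215/7) = -21715/7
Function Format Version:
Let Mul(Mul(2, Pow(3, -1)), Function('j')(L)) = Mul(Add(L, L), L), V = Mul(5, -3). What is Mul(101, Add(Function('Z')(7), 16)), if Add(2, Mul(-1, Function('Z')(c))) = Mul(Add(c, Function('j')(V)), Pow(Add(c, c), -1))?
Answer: Rational(-21715, 7) ≈ -3102.1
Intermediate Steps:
V = -15
Function('j')(L) = Mul(3, Pow(L, 2)) (Function('j')(L) = Mul(Rational(3, 2), Mul(Add(L, L), L)) = Mul(Rational(3, 2), Mul(Mul(2, L), L)) = Mul(Rational(3, 2), Mul(2, Pow(L, 2))) = Mul(3, Pow(L, 2)))
Function('Z')(c) = Add(2, Mul(Rational(-1, 2), Pow(c, -1), Add(675, c))) (Function('Z')(c) = Add(2, Mul(-1, Mul(Add(c, Mul(3, Pow(-15, 2))), Pow(Add(c, c), -1)))) = Add(2, Mul(-1, Mul(Add(c, Mul(3, 225)), Pow(Mul(2, c), -1)))) = Add(2, Mul(-1, Mul(Add(c, 675), Mul(Rational(1, 2), Pow(c, -1))))) = Add(2, Mul(-1, Mul(Add(675, c), Mul(Rational(1, 2), Pow(c, -1))))) = Add(2, Mul(-1, Mul(Rational(1, 2), Pow(c, -1), Add(675, c)))) = Add(2, Mul(Rational(-1, 2), Pow(c, -1), Add(675, c))))
Mul(101, Add(Function('Z')(7), 16)) = Mul(101, Add(Mul(Rational(3, 2), Pow(7, -1), Add(-225, 7)), 16)) = Mul(101, Add(Mul(Rational(3, 2), Rational(1, 7), -218), 16)) = Mul(101, Add(Rational(-327, 7), 16)) = Mul(101, Rational(-215, 7)) = Rational(-21715, 7)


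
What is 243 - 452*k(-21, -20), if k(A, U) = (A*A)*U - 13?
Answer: 3992759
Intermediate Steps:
k(A, U) = -13 + U*A**2 (k(A, U) = A**2*U - 13 = U*A**2 - 13 = -13 + U*A**2)
243 - 452*k(-21, -20) = 243 - 452*(-13 - 20*(-21)**2) = 243 - 452*(-13 - 20*441) = 243 - 452*(-13 - 8820) = 243 - 452*(-8833) = 243 + 3992516 = 3992759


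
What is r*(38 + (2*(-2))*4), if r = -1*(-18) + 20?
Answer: 836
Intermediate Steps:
r = 38 (r = 18 + 20 = 38)
r*(38 + (2*(-2))*4) = 38*(38 + (2*(-2))*4) = 38*(38 - 4*4) = 38*(38 - 16) = 38*22 = 836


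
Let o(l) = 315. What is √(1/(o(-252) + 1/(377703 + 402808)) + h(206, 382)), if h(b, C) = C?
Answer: √23091180675325539218/245860966 ≈ 19.545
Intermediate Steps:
√(1/(o(-252) + 1/(377703 + 402808)) + h(206, 382)) = √(1/(315 + 1/(377703 + 402808)) + 382) = √(1/(315 + 1/780511) + 382) = √(1/(245860966/780511) + 382) = √(780511/245860966 + 382) = √(93919669523/245860966) = √23091180675325539218/245860966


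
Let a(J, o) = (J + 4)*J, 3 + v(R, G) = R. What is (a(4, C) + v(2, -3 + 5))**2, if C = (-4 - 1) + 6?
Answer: 961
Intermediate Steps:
v(R, G) = -3 + R
C = 1 (C = -5 + 6 = 1)
a(J, o) = J*(4 + J) (a(J, o) = (4 + J)*J = J*(4 + J))
(a(4, C) + v(2, -3 + 5))**2 = (4*(4 + 4) + (-3 + 2))**2 = (4*8 - 1)**2 = (32 - 1)**2 = 31**2 = 961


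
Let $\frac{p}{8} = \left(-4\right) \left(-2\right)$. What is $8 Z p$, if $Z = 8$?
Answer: $4096$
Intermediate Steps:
$p = 64$ ($p = 8 \left(\left(-4\right) \left(-2\right)\right) = 8 \cdot 8 = 64$)
$8 Z p = 8 \cdot 8 \cdot 64 = 64 \cdot 64 = 4096$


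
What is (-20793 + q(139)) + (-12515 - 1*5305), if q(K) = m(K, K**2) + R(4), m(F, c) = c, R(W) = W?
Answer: -19288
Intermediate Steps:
q(K) = 4 + K**2 (q(K) = K**2 + 4 = 4 + K**2)
(-20793 + q(139)) + (-12515 - 1*5305) = (-20793 + (4 + 139**2)) + (-12515 - 1*5305) = (-20793 + (4 + 19321)) + (-12515 - 5305) = (-20793 + 19325) - 17820 = -1468 - 17820 = -19288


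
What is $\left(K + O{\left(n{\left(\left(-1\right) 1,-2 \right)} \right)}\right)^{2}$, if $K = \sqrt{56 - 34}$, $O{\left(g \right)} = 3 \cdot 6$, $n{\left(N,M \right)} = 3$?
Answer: $\left(18 + \sqrt{22}\right)^{2} \approx 514.85$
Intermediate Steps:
$O{\left(g \right)} = 18$
$K = \sqrt{22} \approx 4.6904$
$\left(K + O{\left(n{\left(\left(-1\right) 1,-2 \right)} \right)}\right)^{2} = \left(\sqrt{22} + 18\right)^{2} = \left(18 + \sqrt{22}\right)^{2}$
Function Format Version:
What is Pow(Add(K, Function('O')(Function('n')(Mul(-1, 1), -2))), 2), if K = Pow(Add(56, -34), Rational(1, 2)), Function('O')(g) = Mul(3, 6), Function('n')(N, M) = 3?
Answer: Pow(Add(18, Pow(22, Rational(1, 2))), 2) ≈ 514.85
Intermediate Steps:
Function('O')(g) = 18
K = Pow(22, Rational(1, 2)) ≈ 4.6904
Pow(Add(K, Function('O')(Function('n')(Mul(-1, 1), -2))), 2) = Pow(Add(Pow(22, Rational(1, 2)), 18), 2) = Pow(Add(18, Pow(22, Rational(1, 2))), 2)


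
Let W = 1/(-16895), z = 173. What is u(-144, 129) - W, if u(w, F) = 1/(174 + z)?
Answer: 17242/5862565 ≈ 0.0029410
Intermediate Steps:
W = -1/16895 ≈ -5.9189e-5
u(w, F) = 1/347 (u(w, F) = 1/(174 + 173) = 1/347)
u(-144, 129) - W = 1/347 - 1*(-1/16895) = 1/347 + 1/16895 = 17242/5862565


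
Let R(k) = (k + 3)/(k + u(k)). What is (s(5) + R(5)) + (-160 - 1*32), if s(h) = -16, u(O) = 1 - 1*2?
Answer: -206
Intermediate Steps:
u(O) = -1 (u(O) = 1 - 2 = -1)
R(k) = (3 + k)/(-1 + k) (R(k) = (k + 3)/(k - 1) = (3 + k)/(-1 + k))
(s(5) + R(5)) + (-160 - 1*32) = (-16 + (3 + 5)/(-1 + 5)) + (-160 - 1*32) = (-16 + 8/4) + (-160 - 32) = (-16 + (¼)*8) - 192 = (-16 + 2) - 192 = -14 - 192 = -206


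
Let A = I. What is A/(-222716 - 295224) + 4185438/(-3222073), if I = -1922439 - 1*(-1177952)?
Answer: 230985703831/1668840489620 ≈ 0.13841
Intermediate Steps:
I = -744487 (I = -1922439 + 1177952 = -744487)
A = -744487
A/(-222716 - 295224) + 4185438/(-3222073) = -744487/(-222716 - 295224) + 4185438/(-3222073) = -744487/(-517940) + 4185438*(-1/3222073) = -744487*(-1/517940) - 4185438/3222073 = 744487/517940 - 4185438/3222073 = 230985703831/1668840489620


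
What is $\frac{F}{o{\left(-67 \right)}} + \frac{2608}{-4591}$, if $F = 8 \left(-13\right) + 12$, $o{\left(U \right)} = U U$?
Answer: $- \frac{12129684}{20608999} \approx -0.58856$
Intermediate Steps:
$o{\left(U \right)} = U^{2}$
$F = -92$ ($F = -104 + 12 = -92$)
$\frac{F}{o{\left(-67 \right)}} + \frac{2608}{-4591} = - \frac{92}{\left(-67\right)^{2}} + \frac{2608}{-4591} = - \frac{92}{4489} + 2608 \left(- \frac{1}{4591}\right) = \left(-92\right) \frac{1}{4489} - \frac{2608}{4591} = - \frac{92}{4489} - \frac{2608}{4591} = - \frac{12129684}{20608999}$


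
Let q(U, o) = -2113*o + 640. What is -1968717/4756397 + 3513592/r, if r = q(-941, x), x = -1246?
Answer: 5763772144489/6262838301443 ≈ 0.92031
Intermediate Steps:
q(U, o) = 640 - 2113*o
r = 2633438 (r = 640 - 2113*(-1246) = 640 + 2632798 = 2633438)
-1968717/4756397 + 3513592/r = -1968717/4756397 + 3513592/2633438 = -1968717*1/4756397 + 3513592*(1/2633438) = -1968717/4756397 + 1756796/1316719 = 5763772144489/6262838301443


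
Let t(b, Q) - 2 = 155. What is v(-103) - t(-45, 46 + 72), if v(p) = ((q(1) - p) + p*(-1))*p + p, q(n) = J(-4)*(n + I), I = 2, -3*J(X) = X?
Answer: -21890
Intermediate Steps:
t(b, Q) = 157 (t(b, Q) = 2 + 155 = 157)
J(X) = -X/3
q(n) = 8/3 + 4*n/3 (q(n) = (-⅓*(-4))*(n + 2) = 4*(2 + n)/3 = 8/3 + 4*n/3)
v(p) = p + p*(4 - 2*p) (v(p) = (((8/3 + (4/3)*1) - p) + p*(-1))*p + p = (((8/3 + 4/3) - p) - p)*p + p = ((4 - p) - p)*p + p = (4 - 2*p)*p + p = p*(4 - 2*p) + p = p + p*(4 - 2*p))
v(-103) - t(-45, 46 + 72) = -103*(5 - 2*(-103)) - 1*157 = -103*(5 + 206) - 157 = -103*211 - 157 = -21733 - 157 = -21890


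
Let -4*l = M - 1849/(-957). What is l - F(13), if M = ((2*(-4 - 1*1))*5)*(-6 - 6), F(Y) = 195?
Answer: -1322509/3828 ≈ -345.48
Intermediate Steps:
M = 600 (M = ((2*(-4 - 1))*5)*(-12) = ((2*(-5))*5)*(-12) = -10*5*(-12) = -50*(-12) = 600)
l = -576049/3828 (l = -(600 - 1849/(-957))/4 = -(600 - 1849*(-1/957))/4 = -(600 + 1849/957)/4 = -1/4*576049/957 = -576049/3828 ≈ -150.48)
l - F(13) = -576049/3828 - 1*195 = -576049/3828 - 195 = -1322509/3828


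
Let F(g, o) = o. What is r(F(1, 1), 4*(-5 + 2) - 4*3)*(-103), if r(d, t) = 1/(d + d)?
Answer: -103/2 ≈ -51.500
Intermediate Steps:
r(d, t) = 1/(2*d)
r(F(1, 1), 4*(-5 + 2) - 4*3)*(-103) = ((1/2)/1)*(-103) = ((1/2)*1)*(-103) = (1/2)*(-103) = -103/2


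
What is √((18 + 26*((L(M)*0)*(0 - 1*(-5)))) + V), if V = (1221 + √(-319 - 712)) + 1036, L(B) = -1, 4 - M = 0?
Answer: √(2275 + I*√1031) ≈ 47.698 + 0.3366*I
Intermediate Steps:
M = 4 (M = 4 - 1*0 = 4 + 0 = 4)
V = 2257 + I*√1031 (V = (1221 + √(-1031)) + 1036 = (1221 + I*√1031) + 1036 = 2257 + I*√1031 ≈ 2257.0 + 32.109*I)
√((18 + 26*((L(M)*0)*(0 - 1*(-5)))) + V) = √((18 + 26*((-1*0)*(0 - 1*(-5)))) + (2257 + I*√1031)) = √((18 + 26*(0*(0 + 5))) + (2257 + I*√1031)) = √((18 + 26*(0*5)) + (2257 + I*√1031)) = √((18 + 26*0) + (2257 + I*√1031)) = √((18 + 0) + (2257 + I*√1031)) = √(18 + (2257 + I*√1031)) = √(2275 + I*√1031)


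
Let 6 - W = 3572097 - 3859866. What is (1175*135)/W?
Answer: 705/1279 ≈ 0.55121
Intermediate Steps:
W = 287775 (W = 6 - (3572097 - 3859866) = 6 - 1*(-287769) = 6 + 287769 = 287775)
(1175*135)/W = (1175*135)/287775 = 158625*(1/287775) = 705/1279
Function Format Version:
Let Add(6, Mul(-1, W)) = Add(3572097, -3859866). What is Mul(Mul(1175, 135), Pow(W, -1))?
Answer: Rational(705, 1279) ≈ 0.55121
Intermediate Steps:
W = 287775 (W = Add(6, Mul(-1, Add(3572097, -3859866))) = Add(6, Mul(-1, -287769)) = Add(6, 287769) = 287775)
Mul(Mul(1175, 135), Pow(W, -1)) = Mul(Mul(1175, 135), Pow(287775, -1)) = Mul(158625, Rational(1, 287775)) = Rational(705, 1279)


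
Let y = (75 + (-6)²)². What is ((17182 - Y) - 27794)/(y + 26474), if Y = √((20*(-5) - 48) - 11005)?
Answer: -10612/38795 - I*√11153/38795 ≈ -0.27354 - 0.0027222*I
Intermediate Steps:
y = 12321 (y = (75 + 36)² = 111² = 12321)
Y = I*√11153 (Y = √((-100 - 48) - 11005) = √(-148 - 11005) = √(-11153) = I*√11153 ≈ 105.61*I)
((17182 - Y) - 27794)/(y + 26474) = ((17182 - I*√11153) - 27794)/(12321 + 26474) = ((17182 - I*√11153) - 27794)/38795 = (-10612 - I*√11153)*(1/38795) = -10612/38795 - I*√11153/38795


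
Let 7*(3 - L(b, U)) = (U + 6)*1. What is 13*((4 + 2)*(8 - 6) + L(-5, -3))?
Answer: 1326/7 ≈ 189.43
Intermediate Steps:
L(b, U) = 15/7 - U/7 (L(b, U) = 3 - (U + 6)/7 = 3 - (6 + U)/7 = 3 + (-6/7 - U/7) = 15/7 - U/7)
13*((4 + 2)*(8 - 6) + L(-5, -3)) = 13*((4 + 2)*(8 - 6) + (15/7 - ⅐*(-3))) = 13*(6*2 + (15/7 + 3/7)) = 13*(12 + 18/7) = 13*(102/7) = 1326/7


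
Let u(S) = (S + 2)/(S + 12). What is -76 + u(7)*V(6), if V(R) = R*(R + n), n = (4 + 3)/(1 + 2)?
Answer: -994/19 ≈ -52.316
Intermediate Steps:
n = 7/3 ≈ 2.3333
V(R) = R*(7/3 + R) (V(R) = R*(R + 7/3) = R*(7/3 + R))
u(S) = (2 + S)/(12 + S)
-76 + u(7)*V(6) = -76 + ((2 + 7)/(12 + 7))*((1/3)*6*(7 + 3*6)) = -76 + (9/19)*((1/3)*6*(7 + 18)) = -76 + ((1/19)*9)*((1/3)*6*25) = -76 + (9/19)*50 = -76 + 450/19 = -994/19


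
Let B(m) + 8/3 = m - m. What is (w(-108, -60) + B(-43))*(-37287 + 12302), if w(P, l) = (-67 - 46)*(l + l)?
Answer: -1016189920/3 ≈ -3.3873e+8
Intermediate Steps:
B(m) = -8/3 (B(m) = -8/3 + (m - m) = -8/3 + 0 = -8/3)
w(P, l) = -226*l
(w(-108, -60) + B(-43))*(-37287 + 12302) = (-226*(-60) - 8/3)*(-37287 + 12302) = (13560 - 8/3)*(-24985) = (40672/3)*(-24985) = -1016189920/3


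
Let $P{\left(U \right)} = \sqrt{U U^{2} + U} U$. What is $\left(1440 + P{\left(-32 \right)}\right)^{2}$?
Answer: $-31513600 - 1843200 i \sqrt{82} \approx -3.1514 \cdot 10^{7} - 1.6691 \cdot 10^{7} i$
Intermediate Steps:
$P{\left(U \right)} = U \sqrt{U + U^{3}}$ ($P{\left(U \right)} = \sqrt{U^{3} + U} U = \sqrt{U + U^{3}} U = U \sqrt{U + U^{3}}$)
$\left(1440 + P{\left(-32 \right)}\right)^{2} = \left(1440 - 32 \sqrt{-32 + \left(-32\right)^{3}}\right)^{2} = \left(1440 - 32 \sqrt{-32 - 32768}\right)^{2} = \left(1440 - 32 \sqrt{-32800}\right)^{2} = \left(1440 - 32 \cdot 20 i \sqrt{82}\right)^{2} = \left(1440 - 640 i \sqrt{82}\right)^{2}$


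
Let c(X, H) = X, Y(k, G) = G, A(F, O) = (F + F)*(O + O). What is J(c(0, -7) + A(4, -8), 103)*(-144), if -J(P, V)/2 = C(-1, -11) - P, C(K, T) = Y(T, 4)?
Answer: 38016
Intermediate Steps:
A(F, O) = 4*F*O (A(F, O) = (2*F)*(2*O) = 4*F*O)
C(K, T) = 4
J(P, V) = -8 + 2*P (J(P, V) = -2*(4 - P) = -8 + 2*P)
J(c(0, -7) + A(4, -8), 103)*(-144) = (-8 + 2*(0 + 4*4*(-8)))*(-144) = (-8 + 2*(0 - 128))*(-144) = (-8 + 2*(-128))*(-144) = (-8 - 256)*(-144) = -264*(-144) = 38016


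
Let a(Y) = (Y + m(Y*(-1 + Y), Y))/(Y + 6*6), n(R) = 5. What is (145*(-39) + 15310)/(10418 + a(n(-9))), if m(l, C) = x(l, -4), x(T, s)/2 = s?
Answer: 79171/85427 ≈ 0.92677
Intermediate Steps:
x(T, s) = 2*s
m(l, C) = -8 (m(l, C) = 2*(-4) = -8)
a(Y) = (-8 + Y)/(36 + Y) (a(Y) = (Y - 8)/(Y + 6*6) = (-8 + Y)/(Y + 36) = (-8 + Y)/(36 + Y))
(145*(-39) + 15310)/(10418 + a(n(-9))) = (145*(-39) + 15310)/(10418 + (-8 + 5)/(36 + 5)) = (-5655 + 15310)/(10418 - 3/41) = 9655/(10418 + (1/41)*(-3)) = 9655/(10418 - 3/41) = 9655/(427135/41) = 9655*(41/427135) = 79171/85427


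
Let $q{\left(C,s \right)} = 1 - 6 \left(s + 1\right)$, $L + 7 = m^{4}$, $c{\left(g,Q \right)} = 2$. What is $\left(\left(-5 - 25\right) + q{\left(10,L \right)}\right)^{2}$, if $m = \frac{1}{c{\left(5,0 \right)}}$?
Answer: $\frac{2809}{64} \approx 43.891$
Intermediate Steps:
$m = \frac{1}{2} \approx 0.5$
$L = - \frac{111}{16}$ ($L = -7 + \left(\frac{1}{2}\right)^{4} = -7 + \frac{1}{16} = - \frac{111}{16} \approx -6.9375$)
$q{\left(C,s \right)} = -5 - 6 s$ ($q{\left(C,s \right)} = 1 - 6 \left(1 + s\right) = 1 - \left(6 + 6 s\right) = -5 - 6 s$)
$\left(\left(-5 - 25\right) + q{\left(10,L \right)}\right)^{2} = \left(\left(-5 - 25\right) - - \frac{293}{8}\right)^{2} = \left(-30 + \left(-5 + \frac{333}{8}\right)\right)^{2} = \left(-30 + \frac{293}{8}\right)^{2} = \left(\frac{53}{8}\right)^{2} = \frac{2809}{64}$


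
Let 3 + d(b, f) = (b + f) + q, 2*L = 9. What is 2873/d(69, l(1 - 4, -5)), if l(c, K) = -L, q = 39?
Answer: 5746/201 ≈ 28.587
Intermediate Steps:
L = 9/2 (L = (1/2)*9 = 9/2 ≈ 4.5000)
l(c, K) = -9/2 (l(c, K) = -1*9/2 = -9/2)
d(b, f) = 36 + b + f (d(b, f) = -3 + ((b + f) + 39) = -3 + (39 + b + f) = 36 + b + f)
2873/d(69, l(1 - 4, -5)) = 2873/(36 + 69 - 9/2) = 2873/(201/2) = 2873*(2/201) = 5746/201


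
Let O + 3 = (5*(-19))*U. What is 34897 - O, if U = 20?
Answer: 36800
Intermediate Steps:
O = -1903 (O = -3 + (5*(-19))*20 = -3 - 95*20 = -3 - 1900 = -1903)
34897 - O = 34897 - 1*(-1903) = 34897 + 1903 = 36800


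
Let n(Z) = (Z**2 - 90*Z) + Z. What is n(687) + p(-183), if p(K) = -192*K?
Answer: 445962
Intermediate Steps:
n(Z) = Z**2 - 89*Z
n(687) + p(-183) = 687*(-89 + 687) - 192*(-183) = 687*598 + 35136 = 410826 + 35136 = 445962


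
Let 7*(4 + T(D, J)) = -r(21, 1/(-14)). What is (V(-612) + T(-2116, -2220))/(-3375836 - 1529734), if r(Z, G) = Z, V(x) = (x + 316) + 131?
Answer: 86/2452785 ≈ 3.5062e-5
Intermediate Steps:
V(x) = 447 + x (V(x) = (316 + x) + 131 = 447 + x)
T(D, J) = -7 (T(D, J) = -4 + (-1*21)/7 = -4 + (⅐)*(-21) = -4 - 3 = -7)
(V(-612) + T(-2116, -2220))/(-3375836 - 1529734) = ((447 - 612) - 7)/(-3375836 - 1529734) = (-165 - 7)/(-4905570) = -172*(-1/4905570) = 86/2452785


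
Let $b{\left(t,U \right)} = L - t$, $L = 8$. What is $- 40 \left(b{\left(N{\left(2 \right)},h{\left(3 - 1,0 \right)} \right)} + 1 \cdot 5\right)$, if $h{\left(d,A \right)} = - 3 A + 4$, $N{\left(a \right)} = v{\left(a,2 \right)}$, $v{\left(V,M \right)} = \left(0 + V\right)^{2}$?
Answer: $-360$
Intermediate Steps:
$v{\left(V,M \right)} = V^{2}$
$N{\left(a \right)} = a^{2}$
$h{\left(d,A \right)} = 4 - 3 A$
$b{\left(t,U \right)} = 8 - t$
$- 40 \left(b{\left(N{\left(2 \right)},h{\left(3 - 1,0 \right)} \right)} + 1 \cdot 5\right) = - 40 \left(\left(8 - 2^{2}\right) + 1 \cdot 5\right) = - 40 \left(\left(8 - 4\right) + 5\right) = - 40 \left(4 + 5\right) = \left(-40\right) 9 = -360$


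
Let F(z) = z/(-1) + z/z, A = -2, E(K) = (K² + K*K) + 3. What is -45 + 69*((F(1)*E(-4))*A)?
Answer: -45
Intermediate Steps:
E(K) = 3 + 2*K² (E(K) = (K² + K²) + 3 = 2*K² + 3 = 3 + 2*K²)
F(z) = 1 - z (F(z) = z*(-1) + 1 = -z + 1 = 1 - z)
-45 + 69*((F(1)*E(-4))*A) = -45 + 69*(((1 - 1*1)*(3 + 2*(-4)²))*(-2)) = -45 + 69*(((1 - 1)*(3 + 2*16))*(-2)) = -45 + 69*((0*(3 + 32))*(-2)) = -45 + 69*((0*35)*(-2)) = -45 + 69*(0*(-2)) = -45 + 69*0 = -45 + 0 = -45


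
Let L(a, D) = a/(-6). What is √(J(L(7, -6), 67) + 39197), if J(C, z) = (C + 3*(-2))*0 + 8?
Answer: √39205 ≈ 198.00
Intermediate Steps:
L(a, D) = -a/6 (L(a, D) = a*(-⅙) = -a/6)
J(C, z) = 8 (J(C, z) = (C - 6)*0 + 8 = (-6 + C)*0 + 8 = 0 + 8 = 8)
√(J(L(7, -6), 67) + 39197) = √(8 + 39197) = √39205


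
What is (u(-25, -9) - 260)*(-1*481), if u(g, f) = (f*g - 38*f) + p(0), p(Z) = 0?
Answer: -147667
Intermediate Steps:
u(g, f) = -38*f + f*g (u(g, f) = (f*g - 38*f) + 0 = (-38*f + f*g) + 0 = -38*f + f*g)
(u(-25, -9) - 260)*(-1*481) = (-9*(-38 - 25) - 260)*(-1*481) = (-9*(-63) - 260)*(-481) = (567 - 260)*(-481) = 307*(-481) = -147667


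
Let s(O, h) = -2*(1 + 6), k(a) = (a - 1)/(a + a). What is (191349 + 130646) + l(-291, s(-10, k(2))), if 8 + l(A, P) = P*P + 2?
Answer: 322185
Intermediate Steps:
k(a) = (-1 + a)/(2*a) (k(a) = (-1 + a)/((2*a)) = (-1 + a)*(1/(2*a)) = (-1 + a)/(2*a))
s(O, h) = -14 (s(O, h) = -2*7 = -14)
l(A, P) = -6 + P**2 (l(A, P) = -8 + (P*P + 2) = -8 + (P**2 + 2) = -8 + (2 + P**2) = -6 + P**2)
(191349 + 130646) + l(-291, s(-10, k(2))) = (191349 + 130646) + (-6 + (-14)**2) = 321995 + (-6 + 196) = 321995 + 190 = 322185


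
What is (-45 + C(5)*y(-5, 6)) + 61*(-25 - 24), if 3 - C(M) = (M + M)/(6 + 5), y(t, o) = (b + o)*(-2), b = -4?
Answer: -33466/11 ≈ -3042.4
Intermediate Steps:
y(t, o) = 8 - 2*o (y(t, o) = (-4 + o)*(-2) = 8 - 2*o)
C(M) = 3 - 2*M/11 (C(M) = 3 - (M + M)/(6 + 5) = 3 - 2*M/11)
(-45 + C(5)*y(-5, 6)) + 61*(-25 - 24) = (-45 + (3 - 2/11*5)*(8 - 2*6)) + 61*(-25 - 24) = (-45 + (3 - 10/11)*(8 - 12)) + 61*(-49) = (-45 + (23/11)*(-4)) - 2989 = (-45 - 92/11) - 2989 = -587/11 - 2989 = -33466/11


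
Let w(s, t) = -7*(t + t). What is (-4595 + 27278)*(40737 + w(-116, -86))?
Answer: 951347703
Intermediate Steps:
w(s, t) = -14*t
(-4595 + 27278)*(40737 + w(-116, -86)) = (-4595 + 27278)*(40737 - 14*(-86)) = 22683*(40737 + 1204) = 22683*41941 = 951347703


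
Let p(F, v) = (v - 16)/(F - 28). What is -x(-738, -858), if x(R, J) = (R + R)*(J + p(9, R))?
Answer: -22948848/19 ≈ -1.2078e+6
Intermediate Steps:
p(F, v) = (-16 + v)/(-28 + F)
x(R, J) = 2*R*(16/19 + J - R/19) (x(R, J) = (R + R)*(J + (-16 + R)/(-28 + 9)) = (2*R)*(J + (-16 + R)/(-19)) = (2*R)*(J - (-16 + R)/19) = (2*R)*(J + (16/19 - R/19)) = (2*R)*(16/19 + J - R/19) = 2*R*(16/19 + J - R/19))
-x(-738, -858) = -2*(-738)*(16 - 1*(-738) + 19*(-858))/19 = -2*(-738)*(16 + 738 - 16302)/19 = -2*(-738)*(-15548)/19 = -1*22948848/19 = -22948848/19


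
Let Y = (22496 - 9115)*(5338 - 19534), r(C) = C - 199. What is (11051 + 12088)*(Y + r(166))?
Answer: -4395408289551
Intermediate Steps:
r(C) = -199 + C
Y = -189956676 (Y = 13381*(-14196) = -189956676)
(11051 + 12088)*(Y + r(166)) = (11051 + 12088)*(-189956676 + (-199 + 166)) = 23139*(-189956676 - 33) = 23139*(-189956709) = -4395408289551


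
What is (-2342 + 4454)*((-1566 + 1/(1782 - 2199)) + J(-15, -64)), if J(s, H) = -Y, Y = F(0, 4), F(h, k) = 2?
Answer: -460315328/139 ≈ -3.3116e+6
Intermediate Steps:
Y = 2
J(s, H) = -2 (J(s, H) = -1*2 = -2)
(-2342 + 4454)*((-1566 + 1/(1782 - 2199)) + J(-15, -64)) = (-2342 + 4454)*((-1566 + 1/(1782 - 2199)) - 2) = 2112*((-1566 + 1/(-417)) - 2) = 2112*((-1566 - 1/417) - 2) = 2112*(-653023/417 - 2) = 2112*(-653857/417) = -460315328/139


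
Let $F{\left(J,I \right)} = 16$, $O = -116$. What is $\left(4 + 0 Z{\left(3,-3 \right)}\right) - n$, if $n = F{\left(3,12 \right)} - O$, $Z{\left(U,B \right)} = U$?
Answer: $-128$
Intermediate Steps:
$n = 132$ ($n = 16 - -116 = 16 + 116 = 132$)
$\left(4 + 0 Z{\left(3,-3 \right)}\right) - n = \left(4 + 0 \cdot 3\right) - 132 = \left(4 + 0\right) - 132 = 4 - 132 = -128$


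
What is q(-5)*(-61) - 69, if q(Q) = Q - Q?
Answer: -69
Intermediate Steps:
q(Q) = 0
q(-5)*(-61) - 69 = 0*(-61) - 69 = 0 - 69 = -69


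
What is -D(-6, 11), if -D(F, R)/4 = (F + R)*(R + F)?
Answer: 100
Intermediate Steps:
D(F, R) = -4*(F + R)² (D(F, R) = -4*(F + R)*(R + F) = -4*(F + R)*(F + R) = -4*(F + R)²)
-D(-6, 11) = -(-4)*(-6 + 11)² = -(-4)*5² = -(-4)*25 = -1*(-100) = 100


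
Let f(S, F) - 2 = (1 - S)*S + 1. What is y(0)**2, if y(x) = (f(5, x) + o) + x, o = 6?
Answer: 121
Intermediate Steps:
f(S, F) = 3 + S*(1 - S) (f(S, F) = 2 + ((1 - S)*S + 1) = 2 + (S*(1 - S) + 1) = 2 + (1 + S*(1 - S)) = 3 + S*(1 - S))
y(x) = -11 + x (y(x) = ((3 + 5 - 1*5**2) + 6) + x = ((3 + 5 - 1*25) + 6) + x = ((3 + 5 - 25) + 6) + x = (-17 + 6) + x = -11 + x)
y(0)**2 = (-11 + 0)**2 = (-11)**2 = 121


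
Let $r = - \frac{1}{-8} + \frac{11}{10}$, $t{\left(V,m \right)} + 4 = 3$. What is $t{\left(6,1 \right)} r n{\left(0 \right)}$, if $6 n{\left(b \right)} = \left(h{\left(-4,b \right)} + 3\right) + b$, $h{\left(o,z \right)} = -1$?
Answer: $- \frac{49}{120} \approx -0.40833$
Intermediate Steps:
$n{\left(b \right)} = \frac{1}{3} + \frac{b}{6}$ ($n{\left(b \right)} = \frac{\left(-1 + 3\right) + b}{6} = \frac{2 + b}{6} = \frac{1}{3} + \frac{b}{6}$)
$t{\left(V,m \right)} = -1$ ($t{\left(V,m \right)} = -4 + 3 = -1$)
$r = \frac{49}{40}$ ($r = \left(-1\right) \left(- \frac{1}{8}\right) + 11 \cdot \frac{1}{10} = \frac{1}{8} + \frac{11}{10} = \frac{49}{40} \approx 1.225$)
$t{\left(6,1 \right)} r n{\left(0 \right)} = \left(-1\right) \frac{49}{40} \left(\frac{1}{3} + \frac{1}{6} \cdot 0\right) = - \frac{49 \left(\frac{1}{3} + 0\right)}{40} = \left(- \frac{49}{40}\right) \frac{1}{3} = - \frac{49}{120}$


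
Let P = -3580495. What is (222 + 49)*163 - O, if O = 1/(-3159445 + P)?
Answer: 297723369621/6739940 ≈ 44173.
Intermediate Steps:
O = -1/6739940 (O = 1/(-3159445 - 3580495) = 1/(-6739940) = -1/6739940 ≈ -1.4837e-7)
(222 + 49)*163 - O = (222 + 49)*163 - 1*(-1/6739940) = 271*163 + 1/6739940 = 44173 + 1/6739940 = 297723369621/6739940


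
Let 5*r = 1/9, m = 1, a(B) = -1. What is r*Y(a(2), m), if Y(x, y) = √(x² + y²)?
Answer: √2/45 ≈ 0.031427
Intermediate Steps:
r = 1/45 (r = (⅕)/9 = (⅕)*(⅑) = 1/45 ≈ 0.022222)
r*Y(a(2), m) = √((-1)² + 1²)/45 = √(1 + 1)/45 = √2/45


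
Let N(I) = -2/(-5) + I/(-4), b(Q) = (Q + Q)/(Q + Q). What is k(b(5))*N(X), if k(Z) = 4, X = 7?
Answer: -27/5 ≈ -5.4000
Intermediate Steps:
b(Q) = 1 (b(Q) = (2*Q)/((2*Q)) = (2*Q)*(1/(2*Q)) = 1)
N(I) = 2/5 - I/4 (N(I) = -2*(-1/5) + I*(-1/4) = 2/5 - I/4)
k(b(5))*N(X) = 4*(2/5 - 1/4*7) = 4*(2/5 - 7/4) = 4*(-27/20) = -27/5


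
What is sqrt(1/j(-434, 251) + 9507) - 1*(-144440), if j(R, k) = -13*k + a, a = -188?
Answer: 144440 + 172*sqrt(3827159)/3451 ≈ 1.4454e+5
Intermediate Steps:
j(R, k) = -188 - 13*k (j(R, k) = -13*k - 188 = -188 - 13*k)
sqrt(1/j(-434, 251) + 9507) - 1*(-144440) = sqrt(1/(-188 - 13*251) + 9507) - 1*(-144440) = sqrt(1/(-188 - 3263) + 9507) + 144440 = sqrt(1/(-3451) + 9507) + 144440 = sqrt(-1/3451 + 9507) + 144440 = sqrt(32808656/3451) + 144440 = 172*sqrt(3827159)/3451 + 144440 = 144440 + 172*sqrt(3827159)/3451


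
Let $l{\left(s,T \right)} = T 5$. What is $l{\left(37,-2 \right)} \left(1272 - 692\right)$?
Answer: $-5800$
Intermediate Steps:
$l{\left(s,T \right)} = 5 T$
$l{\left(37,-2 \right)} \left(1272 - 692\right) = 5 \left(-2\right) \left(1272 - 692\right) = - 10 \left(1272 - 692\right) = \left(-10\right) 580 = -5800$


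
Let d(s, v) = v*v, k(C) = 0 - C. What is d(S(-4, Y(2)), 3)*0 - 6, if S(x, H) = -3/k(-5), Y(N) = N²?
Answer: -6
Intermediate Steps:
k(C) = -C
S(x, H) = -⅗ (S(x, H) = -3/((-1*(-5))) = -3/5 = -3*⅕ = -⅗)
d(s, v) = v²
d(S(-4, Y(2)), 3)*0 - 6 = 3²*0 - 6 = 9*0 - 6 = 0 - 6 = -6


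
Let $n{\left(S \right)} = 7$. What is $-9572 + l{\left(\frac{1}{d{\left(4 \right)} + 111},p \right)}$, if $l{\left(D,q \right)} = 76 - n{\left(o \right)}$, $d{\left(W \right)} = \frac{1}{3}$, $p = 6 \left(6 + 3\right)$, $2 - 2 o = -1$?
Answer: $-9503$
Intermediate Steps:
$o = \frac{3}{2}$ ($o = 1 - - \frac{1}{2} = 1 + \frac{1}{2} = \frac{3}{2} \approx 1.5$)
$p = 54$ ($p = 6 \cdot 9 = 54$)
$d{\left(W \right)} = \frac{1}{3}$
$l{\left(D,q \right)} = 69$ ($l{\left(D,q \right)} = 76 - 7 = 69$)
$-9572 + l{\left(\frac{1}{d{\left(4 \right)} + 111},p \right)} = -9572 + 69 = -9503$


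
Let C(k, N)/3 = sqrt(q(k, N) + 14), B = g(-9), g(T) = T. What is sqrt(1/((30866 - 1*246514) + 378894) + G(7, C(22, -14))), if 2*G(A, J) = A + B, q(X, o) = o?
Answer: I*sqrt(26649093270)/163246 ≈ 1.0*I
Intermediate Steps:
B = -9
C(k, N) = 3*sqrt(14 + N) (C(k, N) = 3*sqrt(N + 14) = 3*sqrt(14 + N))
G(A, J) = -9/2 + A/2 (G(A, J) = (A - 9)/2 = (-9 + A)/2 = -9/2 + A/2)
sqrt(1/((30866 - 1*246514) + 378894) + G(7, C(22, -14))) = sqrt(1/((30866 - 1*246514) + 378894) + (-9/2 + (1/2)*7)) = sqrt(1/((30866 - 246514) + 378894) + (-9/2 + 7/2)) = sqrt(1/(-215648 + 378894) - 1) = sqrt(1/163246 - 1) = sqrt(-163245/163246) = I*sqrt(26649093270)/163246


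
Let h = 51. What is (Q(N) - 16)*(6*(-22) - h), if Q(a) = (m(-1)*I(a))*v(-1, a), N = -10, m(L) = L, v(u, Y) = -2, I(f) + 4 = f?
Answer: 8052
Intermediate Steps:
I(f) = -4 + f
Q(a) = -8 + 2*a (Q(a) = -(-4 + a)*(-2) = (4 - a)*(-2) = -8 + 2*a)
(Q(N) - 16)*(6*(-22) - h) = ((-8 + 2*(-10)) - 16)*(6*(-22) - 1*51) = ((-8 - 20) - 16)*(-132 - 51) = (-28 - 16)*(-183) = -44*(-183) = 8052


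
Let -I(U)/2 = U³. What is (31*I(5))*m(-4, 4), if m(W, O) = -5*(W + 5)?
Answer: 38750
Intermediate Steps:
m(W, O) = -25 - 5*W (m(W, O) = -5*(5 + W) = -25 - 5*W)
I(U) = -2*U³
(31*I(5))*m(-4, 4) = (31*(-2*5³))*(-25 - 5*(-4)) = (31*(-2*125))*(-25 + 20) = (31*(-250))*(-5) = -7750*(-5) = 38750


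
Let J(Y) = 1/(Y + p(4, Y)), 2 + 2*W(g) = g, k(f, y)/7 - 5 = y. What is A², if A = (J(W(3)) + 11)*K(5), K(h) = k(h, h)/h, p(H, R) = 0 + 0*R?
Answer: 33124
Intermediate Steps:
k(f, y) = 35 + 7*y
W(g) = -1 + g/2
p(H, R) = 0 (p(H, R) = 0 + 0 = 0)
K(h) = (35 + 7*h)/h
J(Y) = 1/Y (J(Y) = 1/(Y + 0) = 1/Y)
A = 182 (A = (1/(-1 + (½)*3) + 11)*(7 + 35/5) = (1/(-1 + 3/2) + 11)*(7 + 35*(⅕)) = (1/(½) + 11)*(7 + 7) = (2 + 11)*14 = 13*14 = 182)
A² = 182² = 33124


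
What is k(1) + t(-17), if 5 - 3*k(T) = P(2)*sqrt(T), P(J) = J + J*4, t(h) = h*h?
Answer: 862/3 ≈ 287.33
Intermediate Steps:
t(h) = h**2
P(J) = 5*J (P(J) = J + 4*J = 5*J)
k(T) = 5/3 - 10*sqrt(T)/3 (k(T) = 5/3 - 5*2*sqrt(T)/3 = 5/3 - 10*sqrt(T)/3)
k(1) + t(-17) = (5/3 - 10*sqrt(1)/3) + (-17)**2 = (5/3 - 10/3*1) + 289 = (5/3 - 10/3) + 289 = -5/3 + 289 = 862/3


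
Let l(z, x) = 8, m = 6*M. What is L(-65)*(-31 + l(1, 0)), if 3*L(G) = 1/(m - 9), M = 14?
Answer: -23/225 ≈ -0.10222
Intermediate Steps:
m = 84 (m = 6*14 = 84)
L(G) = 1/225 (L(G) = 1/(3*(84 - 9)) = (1/3)/75 = (1/3)*(1/75) = 1/225)
L(-65)*(-31 + l(1, 0)) = (-31 + 8)/225 = (1/225)*(-23) = -23/225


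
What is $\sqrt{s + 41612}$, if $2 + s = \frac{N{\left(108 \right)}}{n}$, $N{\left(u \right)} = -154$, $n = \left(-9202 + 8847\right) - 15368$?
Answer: $\frac{2 \sqrt{285736779862}}{5241} \approx 203.99$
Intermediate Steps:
$n = -15723$ ($n = -355 - 15368 = -15723$)
$s = - \frac{31292}{15723}$ ($s = -2 - \frac{154}{-15723} = -2 - - \frac{154}{15723} = -2 + \frac{154}{15723} = - \frac{31292}{15723} \approx -1.9902$)
$\sqrt{s + 41612} = \sqrt{- \frac{31292}{15723} + 41612} = \sqrt{\frac{654234184}{15723}} = \frac{2 \sqrt{285736779862}}{5241}$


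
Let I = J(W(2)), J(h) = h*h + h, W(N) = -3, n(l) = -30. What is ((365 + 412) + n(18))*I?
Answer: 4482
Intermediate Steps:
J(h) = h + h**2 (J(h) = h**2 + h = h + h**2)
I = 6 (I = -3*(1 - 3) = -3*(-2) = 6)
((365 + 412) + n(18))*I = ((365 + 412) - 30)*6 = (777 - 30)*6 = 747*6 = 4482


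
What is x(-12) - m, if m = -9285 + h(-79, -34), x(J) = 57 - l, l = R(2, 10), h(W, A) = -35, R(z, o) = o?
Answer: 9367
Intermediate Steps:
l = 10
x(J) = 47 (x(J) = 57 - 1*10 = 57 - 10 = 47)
m = -9320 (m = -9285 - 35 = -9320)
x(-12) - m = 47 - 1*(-9320) = 47 + 9320 = 9367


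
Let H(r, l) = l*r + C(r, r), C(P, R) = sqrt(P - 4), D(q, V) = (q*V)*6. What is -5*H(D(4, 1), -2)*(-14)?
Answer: -3360 + 140*sqrt(5) ≈ -3046.9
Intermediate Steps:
D(q, V) = 6*V*q (D(q, V) = (V*q)*6 = 6*V*q)
C(P, R) = sqrt(-4 + P)
H(r, l) = sqrt(-4 + r) + l*r (H(r, l) = l*r + sqrt(-4 + r) = sqrt(-4 + r) + l*r)
-5*H(D(4, 1), -2)*(-14) = -5*(sqrt(-4 + 6*1*4) - 12*4)*(-14) = -5*(sqrt(-4 + 24) - 2*24)*(-14) = -5*(sqrt(20) - 48)*(-14) = -5*(2*sqrt(5) - 48)*(-14) = -5*(-48 + 2*sqrt(5))*(-14) = (240 - 10*sqrt(5))*(-14) = -3360 + 140*sqrt(5)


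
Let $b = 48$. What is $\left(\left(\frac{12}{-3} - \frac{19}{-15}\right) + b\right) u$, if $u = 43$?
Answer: $\frac{29197}{15} \approx 1946.5$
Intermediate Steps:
$\left(\left(\frac{12}{-3} - \frac{19}{-15}\right) + b\right) u = \left(\left(\frac{12}{-3} - \frac{19}{-15}\right) + 48\right) 43 = \left(\left(12 \left(- \frac{1}{3}\right) - - \frac{19}{15}\right) + 48\right) 43 = \left(\left(-4 + \frac{19}{15}\right) + 48\right) 43 = \left(- \frac{41}{15} + 48\right) 43 = \frac{679}{15} \cdot 43 = \frac{29197}{15}$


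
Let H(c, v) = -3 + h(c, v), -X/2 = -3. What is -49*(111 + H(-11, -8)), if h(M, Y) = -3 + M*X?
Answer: -1911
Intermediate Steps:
X = 6 (X = -2*(-3) = 6)
h(M, Y) = -3 + 6*M (h(M, Y) = -3 + M*6 = -3 + 6*M)
H(c, v) = -6 + 6*c (H(c, v) = -3 + (-3 + 6*c) = -6 + 6*c)
-49*(111 + H(-11, -8)) = -49*(111 + (-6 + 6*(-11))) = -49*(111 + (-6 - 66)) = -49*(111 - 72) = -49*39 = -1911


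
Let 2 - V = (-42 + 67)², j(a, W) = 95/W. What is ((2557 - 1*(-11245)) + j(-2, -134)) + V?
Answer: 1765891/134 ≈ 13178.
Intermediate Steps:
V = -623 (V = 2 - (-42 + 67)² = 2 - 1*25² = 2 - 1*625 = 2 - 625 = -623)
((2557 - 1*(-11245)) + j(-2, -134)) + V = ((2557 - 1*(-11245)) + 95/(-134)) - 623 = ((2557 + 11245) + 95*(-1/134)) - 623 = (13802 - 95/134) - 623 = 1849373/134 - 623 = 1765891/134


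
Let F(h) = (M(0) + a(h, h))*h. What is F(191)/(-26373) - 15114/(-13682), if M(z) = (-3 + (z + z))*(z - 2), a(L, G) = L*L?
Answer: -47475744536/180417693 ≈ -263.14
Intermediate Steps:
a(L, G) = L**2
M(z) = (-3 + 2*z)*(-2 + z)
F(h) = h*(6 + h**2) (F(h) = ((6 - 7*0 + 2*0**2) + h**2)*h = ((6 + 0 + 2*0) + h**2)*h = ((6 + 0 + 0) + h**2)*h = (6 + h**2)*h = h*(6 + h**2))
F(191)/(-26373) - 15114/(-13682) = (191*(6 + 191**2))/(-26373) - 15114/(-13682) = (191*(6 + 36481))*(-1/26373) - 15114*(-1/13682) = (191*36487)*(-1/26373) + 7557/6841 = 6969017*(-1/26373) + 7557/6841 = -6969017/26373 + 7557/6841 = -47475744536/180417693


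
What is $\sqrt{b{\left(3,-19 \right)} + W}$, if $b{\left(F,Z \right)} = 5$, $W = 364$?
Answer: $3 \sqrt{41} \approx 19.209$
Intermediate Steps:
$\sqrt{b{\left(3,-19 \right)} + W} = \sqrt{5 + 364} = \sqrt{369} = 3 \sqrt{41}$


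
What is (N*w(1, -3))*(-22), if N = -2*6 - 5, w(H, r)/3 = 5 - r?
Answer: 8976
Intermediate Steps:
w(H, r) = 15 - 3*r (w(H, r) = 3*(5 - r) = 15 - 3*r)
N = -17 (N = -12 - 5 = -17)
(N*w(1, -3))*(-22) = -17*(15 - 3*(-3))*(-22) = -17*(15 + 9)*(-22) = -17*24*(-22) = -408*(-22) = 8976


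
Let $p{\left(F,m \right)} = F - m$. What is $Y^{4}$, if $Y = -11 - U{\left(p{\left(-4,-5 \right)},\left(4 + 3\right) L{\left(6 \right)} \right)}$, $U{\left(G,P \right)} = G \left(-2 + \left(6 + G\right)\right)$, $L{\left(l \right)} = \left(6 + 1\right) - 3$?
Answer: $65536$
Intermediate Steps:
$L{\left(l \right)} = 4$ ($L{\left(l \right)} = 7 - 3 = 4$)
$U{\left(G,P \right)} = G \left(4 + G\right)$
$Y = -16$ ($Y = -11 - \left(-4 - -5\right) \left(4 - -1\right) = -11 - \left(-4 + 5\right) \left(4 + \left(-4 + 5\right)\right) = -11 - 1 \left(4 + 1\right) = -11 - 1 \cdot 5 = -11 - 5 = -16$)
$Y^{4} = \left(-16\right)^{4} = 65536$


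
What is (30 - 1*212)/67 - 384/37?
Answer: -32462/2479 ≈ -13.095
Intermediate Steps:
(30 - 1*212)/67 - 384/37 = (30 - 212)*(1/67) - 384*1/37 = -182*1/67 - 384/37 = -182/67 - 384/37 = -32462/2479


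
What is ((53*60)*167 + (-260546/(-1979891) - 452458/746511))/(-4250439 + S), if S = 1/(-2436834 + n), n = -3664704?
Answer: -1596389129226689646765848/12777013288035201797553361 ≈ -0.12494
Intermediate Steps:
S = -1/6101538 (S = 1/(-2436834 - 3664704) = 1/(-6101538) = -1/6101538 ≈ -1.6389e-7)
((53*60)*167 + (-260546/(-1979891) - 452458/746511))/(-4250439 + S) = ((53*60)*167 + (-260546/(-1979891) - 452458/746511))/(-4250439 - 1/6101538) = (3180*167 + (-260546*(-1/1979891) - 452458*1/746511))/(-25934215075183/6101538) = (531060 + (260546/1979891 - 452458/746511))*(-6101538/25934215075183) = (531060 - 701317067072/1478010410301)*(-6101538/25934215075183) = (784911507177381988/1478010410301)*(-6101538/25934215075183) = -1596389129226689646765848/12777013288035201797553361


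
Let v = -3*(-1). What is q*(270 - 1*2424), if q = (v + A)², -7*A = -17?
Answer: -3110376/49 ≈ -63477.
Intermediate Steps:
A = 17/7 (A = -⅐*(-17) = 17/7 ≈ 2.4286)
v = 3
q = 1444/49 (q = (3 + 17/7)² = (38/7)² = 1444/49 ≈ 29.469)
q*(270 - 1*2424) = 1444*(270 - 1*2424)/49 = 1444*(270 - 2424)/49 = (1444/49)*(-2154) = -3110376/49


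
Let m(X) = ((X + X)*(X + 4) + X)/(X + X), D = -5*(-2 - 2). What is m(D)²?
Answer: 2401/4 ≈ 600.25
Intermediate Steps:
D = 20 (D = -5*(-4) = 20)
m(X) = (X + 2*X*(4 + X))/(2*X) (m(X) = ((2*X)*(4 + X) + X)/((2*X)) = (2*X*(4 + X) + X)*(1/(2*X)) = (X + 2*X*(4 + X))*(1/(2*X)) = (X + 2*X*(4 + X))/(2*X))
m(D)² = (9/2 + 20)² = (49/2)² = 2401/4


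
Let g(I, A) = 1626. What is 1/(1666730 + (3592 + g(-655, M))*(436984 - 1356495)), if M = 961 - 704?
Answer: -1/4796341668 ≈ -2.0849e-10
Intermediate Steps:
M = 257
1/(1666730 + (3592 + g(-655, M))*(436984 - 1356495)) = 1/(1666730 + (3592 + 1626)*(436984 - 1356495)) = 1/(1666730 + 5218*(-919511)) = 1/(1666730 - 4798008398) = 1/(-4796341668) = -1/4796341668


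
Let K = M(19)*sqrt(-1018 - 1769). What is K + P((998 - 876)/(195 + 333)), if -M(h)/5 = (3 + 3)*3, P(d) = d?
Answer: 61/264 - 90*I*sqrt(2787) ≈ 0.23106 - 4751.3*I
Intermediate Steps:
M(h) = -90 (M(h) = -5*(3 + 3)*3 = -30*3 = -5*18 = -90)
K = -90*I*sqrt(2787) (K = -90*sqrt(-1018 - 1769) = -90*I*sqrt(2787) ≈ -4751.3*I)
K + P((998 - 876)/(195 + 333)) = -90*I*sqrt(2787) + (998 - 876)/(195 + 333) = -90*I*sqrt(2787) + 122/528 = -90*I*sqrt(2787) + 122*(1/528) = -90*I*sqrt(2787) + 61/264 = 61/264 - 90*I*sqrt(2787)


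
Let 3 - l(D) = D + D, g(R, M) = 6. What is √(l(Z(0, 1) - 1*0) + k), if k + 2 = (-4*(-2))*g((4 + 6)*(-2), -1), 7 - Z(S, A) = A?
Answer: √37 ≈ 6.0828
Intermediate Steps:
Z(S, A) = 7 - A
l(D) = 3 - 2*D (l(D) = 3 - (D + D) = 3 - 2*D)
k = 46 (k = -2 - 4*(-2)*6 = -2 + 8*6 = -2 + 48 = 46)
√(l(Z(0, 1) - 1*0) + k) = √((3 - 2*((7 - 1*1) - 1*0)) + 46) = √((3 - 2*((7 - 1) + 0)) + 46) = √((3 - 2*(6 + 0)) + 46) = √((3 - 2*6) + 46) = √((3 - 12) + 46) = √(-9 + 46) = √37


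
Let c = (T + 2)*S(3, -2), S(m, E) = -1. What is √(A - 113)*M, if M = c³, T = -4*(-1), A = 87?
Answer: -216*I*√26 ≈ -1101.4*I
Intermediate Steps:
T = 4
c = -6 (c = (4 + 2)*(-1) = 6*(-1) = -6)
M = -216 (M = (-6)³ = -216)
√(A - 113)*M = √(87 - 113)*(-216) = √(-26)*(-216) = (I*√26)*(-216) = -216*I*√26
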